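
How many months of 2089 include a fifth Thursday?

4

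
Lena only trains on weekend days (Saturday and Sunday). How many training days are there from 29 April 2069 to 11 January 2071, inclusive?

178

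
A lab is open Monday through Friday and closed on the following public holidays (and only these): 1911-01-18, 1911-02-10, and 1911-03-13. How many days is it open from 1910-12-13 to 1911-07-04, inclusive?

1910-12-13 is a Tuesday.
The range spans 204 days (inclusive of both endpoints).
204 = 7 × 29 + 1, so there are 29 full weeks plus 1 extra day.
Each full week contributes 5 weekdays (Mon–Fri): 29 × 5 = 145.
The 1 extra day is Tue — 1 of them qualifies.
Total: 145 + 1 = 146.
Holidays: 1911-01-18 (Wed); 1911-02-10 (Fri); 1911-03-13 (Mon).
All 3 holidays fall on weekdays, so subtract 3.
Business days: 146 − 3 = 143.

143 working days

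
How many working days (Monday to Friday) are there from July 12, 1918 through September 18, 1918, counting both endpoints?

July 12, 1918 is a Friday.
That's 69 days from start to end, counting both.
69 = 7 × 9 + 6, so there are 9 full weeks plus 6 extra days.
Each full week contributes 5 weekdays (Mon–Fri): 9 × 5 = 45.
The 6 extra days are Friday, Saturday, Sunday, Monday, Tuesday, Wednesday — 4 of them qualify.
Total: 45 + 4 = 49.

49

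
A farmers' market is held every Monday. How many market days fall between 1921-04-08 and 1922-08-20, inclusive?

71 Mondays

1921-04-08 is a Friday.
From 1921-04-08 to 1922-08-20 is 500 days inclusive.
500 = 7 × 71 + 3, so there are 71 full weeks plus 3 extra days.
Each full week contributes one Monday: 71 so far.
The 3 extra days are Fri, Sat, Sun — none qualify.
Total: 71 + 0 = 71.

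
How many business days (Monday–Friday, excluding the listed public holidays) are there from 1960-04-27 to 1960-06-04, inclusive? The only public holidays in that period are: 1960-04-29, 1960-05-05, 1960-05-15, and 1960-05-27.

25 business days

1960-04-27 is a Wednesday.
From 1960-04-27 to 1960-06-04 is 39 days inclusive.
39 = 7 × 5 + 4, so there are 5 full weeks plus 4 extra days.
Each full week contributes 5 weekdays (Mon–Fri): 5 × 5 = 25.
The 4 extra days are Wed, Thu, Fri, Sat — 3 of them qualify.
Total: 25 + 3 = 28.
Holidays: 1960-04-29 (Fri); 1960-05-05 (Thu); 1960-05-15 (Sun); 1960-05-27 (Fri).
3 of the 4 holidays fall on weekdays; the rest are weekends and were already excluded.
Business days: 28 − 3 = 25.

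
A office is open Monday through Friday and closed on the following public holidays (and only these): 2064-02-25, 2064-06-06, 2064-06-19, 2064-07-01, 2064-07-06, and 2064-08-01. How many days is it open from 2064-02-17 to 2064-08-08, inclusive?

120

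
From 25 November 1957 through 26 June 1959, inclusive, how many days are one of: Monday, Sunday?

25 November 1957 is a Monday.
From 25 November 1957 to 26 June 1959 is 579 days inclusive.
579 = 7 × 82 + 5, so there are 82 full weeks plus 5 extra days.
Each full week contributes 2 days from the set (Mon, Sun): 82 × 2 = 164.
The 5 extra days are Mon, Tue, Wed, Thu, Fri — 1 of them qualifies.
Total: 164 + 1 = 165.

165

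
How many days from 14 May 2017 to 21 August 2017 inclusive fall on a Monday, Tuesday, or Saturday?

43

14 May 2017 is a Sunday.
From 14 May 2017 to 21 August 2017 is 100 days inclusive.
100 = 7 × 14 + 2, so there are 14 full weeks plus 2 extra days.
Each full week contributes 3 days from the set (Mon, Tue, Sat): 14 × 3 = 42.
The 2 extra days are Sunday, Monday — 1 of them qualifies.
Total: 42 + 1 = 43.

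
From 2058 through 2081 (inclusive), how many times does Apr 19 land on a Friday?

Day of week of April 19 in each year:
2058: Fri ✓, 2059: Sat, 2060: Mon, 2061: Tue, 2062: Wed, 2063: Thu, 2064: Sat, 2065: Sun, 2066: Mon, 2067: Tue, 2068: Thu, 2069: Fri ✓, 2070: Sat, 2071: Sun, 2072: Tue, 2073: Wed, 2074: Thu, 2075: Fri ✓, 2076: Sun, 2077: Mon, 2078: Tue, 2079: Wed, 2080: Fri ✓, 2081: Sat
Fridays: 2058, 2069, 2075, 2080.

4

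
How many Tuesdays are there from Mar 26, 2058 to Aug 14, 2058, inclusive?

21

Mar 26, 2058 is a Tuesday.
From Mar 26, 2058 to Aug 14, 2058 is 142 days inclusive.
142 = 7 × 20 + 2, so there are 20 full weeks plus 2 extra days.
Each full week contributes one Tuesday: 20 so far.
The 2 extra days are Tue, Wed — 1 of them qualifies.
Total: 20 + 1 = 21.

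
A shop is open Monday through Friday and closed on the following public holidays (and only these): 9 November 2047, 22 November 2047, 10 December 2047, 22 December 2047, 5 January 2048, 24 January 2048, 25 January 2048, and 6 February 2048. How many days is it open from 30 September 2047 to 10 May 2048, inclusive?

156 working days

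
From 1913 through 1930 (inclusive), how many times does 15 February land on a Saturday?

Day of week of February 15 in each year:
1913: Sat ✓, 1914: Sun, 1915: Mon, 1916: Tue, 1917: Thu, 1918: Fri, 1919: Sat ✓, 1920: Sun, 1921: Tue, 1922: Wed, 1923: Thu, 1924: Fri, 1925: Sun, 1926: Mon, 1927: Tue, 1928: Wed, 1929: Fri, 1930: Sat ✓
Saturdays: 1913, 1919, 1930.

3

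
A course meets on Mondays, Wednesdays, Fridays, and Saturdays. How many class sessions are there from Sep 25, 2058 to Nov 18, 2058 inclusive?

32

Sep 25, 2058 is a Wednesday.
From Sep 25, 2058 to Nov 18, 2058 is 55 days inclusive.
55 = 7 × 7 + 6, so there are 7 full weeks plus 6 extra days.
Each full week contributes 4 days from the set (Mon, Wed, Fri, Sat): 7 × 4 = 28.
The 6 extra days are Wed, Thu, Fri, Sat, Sun, Mon — 4 of them qualify.
Total: 28 + 4 = 32.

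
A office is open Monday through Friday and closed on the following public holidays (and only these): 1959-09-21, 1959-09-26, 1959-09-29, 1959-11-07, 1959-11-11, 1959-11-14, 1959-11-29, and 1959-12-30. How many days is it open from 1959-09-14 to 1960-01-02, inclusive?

76

1959-09-14 is a Monday.
From 1959-09-14 to 1960-01-02 is 111 days inclusive.
111 = 7 × 15 + 6, so there are 15 full weeks plus 6 extra days.
Each full week contributes 5 weekdays (Mon–Fri): 15 × 5 = 75.
The 6 extra days are Mon, Tue, Wed, Thu, Fri, Sat — 5 of them qualify.
Total: 75 + 5 = 80.
Holidays: 1959-09-21 (Mon); 1959-09-26 (Sat); 1959-09-29 (Tue); 1959-11-07 (Sat); 1959-11-11 (Wed); 1959-11-14 (Sat); 1959-11-29 (Sun); 1959-12-30 (Wed).
4 of the 8 holidays fall on weekdays; the rest are weekends and were already excluded.
Business days: 80 − 4 = 76.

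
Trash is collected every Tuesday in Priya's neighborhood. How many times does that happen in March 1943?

5

1943-03-01 is a Monday.
From 1943-03-01 to 1943-03-31 is 31 days inclusive.
31 = 7 × 4 + 3, so there are 4 full weeks plus 3 extra days.
Each full week contributes one Tuesday: 4 so far.
The 3 extra days are Mon, Tue, Wed — 1 of them qualifies.
Total: 4 + 1 = 5.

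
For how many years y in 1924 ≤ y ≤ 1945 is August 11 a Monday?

3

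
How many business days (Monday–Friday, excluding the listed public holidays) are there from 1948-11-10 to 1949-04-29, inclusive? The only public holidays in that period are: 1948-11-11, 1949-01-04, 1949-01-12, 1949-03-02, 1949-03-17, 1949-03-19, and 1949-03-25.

117

1948-11-10 is a Wednesday.
The range spans 171 days (inclusive of both endpoints).
171 = 7 × 24 + 3, so there are 24 full weeks plus 3 extra days.
Each full week contributes 5 weekdays (Mon–Fri): 24 × 5 = 120.
The 3 extra days are Wed, Thu, Fri — 3 of them qualify.
Total: 120 + 3 = 123.
Holidays: 1948-11-11 (Thu); 1949-01-04 (Tue); 1949-01-12 (Wed); 1949-03-02 (Wed); 1949-03-17 (Thu); 1949-03-19 (Sat); 1949-03-25 (Fri).
6 of the 7 holidays fall on weekdays; the rest are weekends and were already excluded.
Business days: 123 − 6 = 117.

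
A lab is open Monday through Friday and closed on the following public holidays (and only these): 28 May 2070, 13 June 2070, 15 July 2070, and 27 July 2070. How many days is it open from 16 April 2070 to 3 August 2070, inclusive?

75

16 April 2070 is a Wednesday.
That's 110 days from start to end, counting both.
110 = 7 × 15 + 5, so there are 15 full weeks plus 5 extra days.
Each full week contributes 5 weekdays (Mon–Fri): 15 × 5 = 75.
The 5 extra days are Wed, Thu, Fri, Sat, Sun — 3 of them qualify.
Total: 75 + 3 = 78.
Holidays: 28 May 2070 (Wed); 13 June 2070 (Fri); 15 July 2070 (Tue); 27 July 2070 (Sun).
3 of the 4 holidays fall on weekdays; the rest are weekends and were already excluded.
Business days: 78 − 3 = 75.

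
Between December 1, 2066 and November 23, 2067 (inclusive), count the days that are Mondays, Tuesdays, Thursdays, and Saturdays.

December 1, 2066 is a Wednesday.
From December 1, 2066 to November 23, 2067 is 358 days inclusive.
358 = 7 × 51 + 1, so there are 51 full weeks plus 1 extra day.
Each full week contributes 4 days from the set (Mon, Tue, Thu, Sat): 51 × 4 = 204.
The 1 extra day is Wednesday — none qualify.
Total: 204 + 0 = 204.

204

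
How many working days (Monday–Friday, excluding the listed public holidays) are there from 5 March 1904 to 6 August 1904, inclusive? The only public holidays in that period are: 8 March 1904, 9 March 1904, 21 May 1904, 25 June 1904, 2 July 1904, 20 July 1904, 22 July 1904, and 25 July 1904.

5 March 1904 is a Saturday.
From 5 March 1904 to 6 August 1904 is 155 days inclusive.
155 = 7 × 22 + 1, so there are 22 full weeks plus 1 extra day.
Each full week contributes 5 weekdays (Mon–Fri): 22 × 5 = 110.
The 1 extra day is Sat — none qualify.
Total: 110 + 0 = 110.
Holidays: 8 March 1904 (Tue); 9 March 1904 (Wed); 21 May 1904 (Sat); 25 June 1904 (Sat); 2 July 1904 (Sat); 20 July 1904 (Wed); 22 July 1904 (Fri); 25 July 1904 (Mon).
5 of the 8 holidays fall on weekdays; the rest are weekends and were already excluded.
Business days: 110 − 5 = 105.

105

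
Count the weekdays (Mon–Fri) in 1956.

261 weekdays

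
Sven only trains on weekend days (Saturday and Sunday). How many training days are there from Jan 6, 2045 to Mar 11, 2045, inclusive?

Jan 6, 2045 is a Friday.
That's 65 days from start to end, counting both.
65 = 7 × 9 + 2, so there are 9 full weeks plus 2 extra days.
Each full week contributes 2 weekend days (Sat, Sun): 9 × 2 = 18.
The 2 extra days are Fri, Sat — 1 of them qualifies.
Total: 18 + 1 = 19.

19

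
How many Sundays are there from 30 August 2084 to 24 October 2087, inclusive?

164 Sundays

30 August 2084 is a Wednesday.
That's 1151 days from start to end, counting both.
1151 = 7 × 164 + 3, so there are 164 full weeks plus 3 extra days.
Each full week contributes one Sunday: 164 so far.
The 3 extra days are Wed, Thu, Fri — none qualify.
Total: 164 + 0 = 164.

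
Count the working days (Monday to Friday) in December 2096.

1 December 2096 is a Saturday.
The range spans 31 days (inclusive of both endpoints).
31 = 7 × 4 + 3, so there are 4 full weeks plus 3 extra days.
Each full week contributes 5 weekdays (Mon–Fri): 4 × 5 = 20.
The 3 extra days are Sat, Sun, Mon — 1 of them qualifies.
Total: 20 + 1 = 21.

21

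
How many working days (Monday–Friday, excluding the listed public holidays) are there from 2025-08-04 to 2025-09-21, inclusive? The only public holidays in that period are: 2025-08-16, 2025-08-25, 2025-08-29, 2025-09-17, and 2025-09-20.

32

2025-08-04 is a Monday.
From 2025-08-04 to 2025-09-21 is 49 days inclusive.
49 = 7 × 7, so the span is exactly 7 full weeks.
Each full week contributes 5 weekdays (Mon–Fri): 7 × 5 = 35.
Total: 35.
Holidays: 2025-08-16 (Sat); 2025-08-25 (Mon); 2025-08-29 (Fri); 2025-09-17 (Wed); 2025-09-20 (Sat).
3 of the 5 holidays fall on weekdays; the rest are weekends and were already excluded.
Business days: 35 − 3 = 32.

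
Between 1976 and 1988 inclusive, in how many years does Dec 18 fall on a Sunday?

3

Day of week of December 18 in each year:
1976: Sat, 1977: Sun ✓, 1978: Mon, 1979: Tue, 1980: Thu, 1981: Fri, 1982: Sat, 1983: Sun ✓, 1984: Tue, 1985: Wed, 1986: Thu, 1987: Fri, 1988: Sun ✓
Sundays: 1977, 1983, 1988.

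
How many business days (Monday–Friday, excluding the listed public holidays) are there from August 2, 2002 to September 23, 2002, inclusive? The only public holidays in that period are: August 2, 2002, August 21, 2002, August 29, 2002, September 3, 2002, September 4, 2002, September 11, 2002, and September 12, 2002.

August 2, 2002 is a Friday.
From August 2, 2002 to September 23, 2002 is 53 days inclusive.
53 = 7 × 7 + 4, so there are 7 full weeks plus 4 extra days.
Each full week contributes 5 weekdays (Mon–Fri): 7 × 5 = 35.
The 4 extra days are Fri, Sat, Sun, Mon — 2 of them qualify.
Total: 35 + 2 = 37.
Holidays: August 2, 2002 (Fri); August 21, 2002 (Wed); August 29, 2002 (Thu); September 3, 2002 (Tue); September 4, 2002 (Wed); September 11, 2002 (Wed); September 12, 2002 (Thu).
All 7 holidays fall on weekdays, so subtract 7.
Business days: 37 − 7 = 30.

30 business days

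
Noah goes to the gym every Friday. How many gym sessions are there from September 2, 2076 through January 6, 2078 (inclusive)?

September 2, 2076 is a Wednesday.
That's 492 days from start to end, counting both.
492 = 7 × 70 + 2, so there are 70 full weeks plus 2 extra days.
Each full week contributes one Friday: 70 so far.
The 2 extra days are Wed, Thu — none qualify.
Total: 70 + 0 = 70.

70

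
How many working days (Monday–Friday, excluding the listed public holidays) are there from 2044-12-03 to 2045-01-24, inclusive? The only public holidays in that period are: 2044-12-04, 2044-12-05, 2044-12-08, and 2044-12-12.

2044-12-03 is a Saturday.
That's 53 days from start to end, counting both.
53 = 7 × 7 + 4, so there are 7 full weeks plus 4 extra days.
Each full week contributes 5 weekdays (Mon–Fri): 7 × 5 = 35.
The 4 extra days are Sat, Sun, Mon, Tue — 2 of them qualify.
Total: 35 + 2 = 37.
Holidays: 2044-12-04 (Sun); 2044-12-05 (Mon); 2044-12-08 (Thu); 2044-12-12 (Mon).
3 of the 4 holidays fall on weekdays; the rest are weekends and were already excluded.
Business days: 37 − 3 = 34.

34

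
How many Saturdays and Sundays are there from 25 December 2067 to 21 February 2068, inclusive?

17

25 December 2067 is a Sunday.
The range spans 59 days (inclusive of both endpoints).
59 = 7 × 8 + 3, so there are 8 full weeks plus 3 extra days.
Each full week contributes 2 weekend days (Sat, Sun): 8 × 2 = 16.
The 3 extra days are Sun, Mon, Tue — 1 of them qualifies.
Total: 16 + 1 = 17.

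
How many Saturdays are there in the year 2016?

53

January 1, 2016 is a Friday.
That's 366 days from start to end, counting both.
366 = 7 × 52 + 2, so there are 52 full weeks plus 2 extra days.
Each full week contributes one Saturday: 52 so far.
The 2 extra days are Friday, Saturday — 1 of them qualifies.
Total: 52 + 1 = 53.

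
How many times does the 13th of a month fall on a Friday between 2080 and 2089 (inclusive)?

Friday-the-13ths by year:
2080: Sep, Dec
2081: Jun
2082: Feb, Mar, Nov
2083: Aug
2084: Oct
2085: Apr, Jul
2086: Sep, Dec
2087: Jun
2088: Feb, Aug
2089: May

16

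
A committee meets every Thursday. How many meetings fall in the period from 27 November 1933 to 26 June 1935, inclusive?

82

27 November 1933 is a Monday.
That's 577 days from start to end, counting both.
577 = 7 × 82 + 3, so there are 82 full weeks plus 3 extra days.
Each full week contributes one Thursday: 82 so far.
The 3 extra days are Mon, Tue, Wed — none qualify.
Total: 82 + 0 = 82.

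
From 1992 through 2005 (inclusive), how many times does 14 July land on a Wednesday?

3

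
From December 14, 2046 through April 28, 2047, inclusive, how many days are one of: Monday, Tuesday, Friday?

December 14, 2046 is a Friday.
From December 14, 2046 to April 28, 2047 is 136 days inclusive.
136 = 7 × 19 + 3, so there are 19 full weeks plus 3 extra days.
Each full week contributes 3 days from the set (Mon, Tue, Fri): 19 × 3 = 57.
The 3 extra days are Friday, Saturday, Sunday — 1 of them qualifies.
Total: 57 + 1 = 58.

58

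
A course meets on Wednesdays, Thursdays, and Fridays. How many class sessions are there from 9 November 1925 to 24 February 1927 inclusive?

203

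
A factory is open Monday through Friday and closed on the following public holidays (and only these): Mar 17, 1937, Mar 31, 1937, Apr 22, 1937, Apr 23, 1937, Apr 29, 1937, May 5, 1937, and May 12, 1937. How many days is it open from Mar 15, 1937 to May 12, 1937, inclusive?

36

Mar 15, 1937 is a Monday.
From Mar 15, 1937 to May 12, 1937 is 59 days inclusive.
59 = 7 × 8 + 3, so there are 8 full weeks plus 3 extra days.
Each full week contributes 5 weekdays (Mon–Fri): 8 × 5 = 40.
The 3 extra days are Monday, Tuesday, Wednesday — 3 of them qualify.
Total: 40 + 3 = 43.
Holidays: Mar 17, 1937 (Wed); Mar 31, 1937 (Wed); Apr 22, 1937 (Thu); Apr 23, 1937 (Fri); Apr 29, 1937 (Thu); May 5, 1937 (Wed); May 12, 1937 (Wed).
All 7 holidays fall on weekdays, so subtract 7.
Business days: 43 − 7 = 36.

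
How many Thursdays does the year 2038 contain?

January 1, 2038 is a Friday.
That's 365 days from start to end, counting both.
365 = 7 × 52 + 1, so there are 52 full weeks plus 1 extra day.
Each full week contributes one Thursday: 52 so far.
The 1 extra day is Fri — none qualify.
Total: 52 + 0 = 52.

52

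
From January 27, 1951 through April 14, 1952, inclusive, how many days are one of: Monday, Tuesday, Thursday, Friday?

January 27, 1951 is a Saturday.
From January 27, 1951 to April 14, 1952 is 444 days inclusive.
444 = 7 × 63 + 3, so there are 63 full weeks plus 3 extra days.
Each full week contributes 4 days from the set (Mon, Tue, Thu, Fri): 63 × 4 = 252.
The 3 extra days are Sat, Sun, Mon — 1 of them qualifies.
Total: 252 + 1 = 253.

253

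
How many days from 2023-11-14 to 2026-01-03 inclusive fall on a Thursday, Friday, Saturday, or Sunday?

447

2023-11-14 is a Tuesday.
The range spans 782 days (inclusive of both endpoints).
782 = 7 × 111 + 5, so there are 111 full weeks plus 5 extra days.
Each full week contributes 4 days from the set (Thu, Fri, Sat, Sun): 111 × 4 = 444.
The 5 extra days are Tuesday, Wednesday, Thursday, Friday, Saturday — 3 of them qualify.
Total: 444 + 3 = 447.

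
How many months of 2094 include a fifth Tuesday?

A month has five Tuesdays exactly when Tuesday falls within its first (length − 28) days.
Jan: 31 days, starts Fri → 5 of Fri, Sat, Sun
Feb: 28 days, starts Mon → 5 of (none)
Mar: 31 days, starts Mon → 5 of Mon, Tue, Wed ✓
Apr: 30 days, starts Thu → 5 of Thu, Fri
May: 31 days, starts Sat → 5 of Sat, Sun, Mon
Jun: 30 days, starts Tue → 5 of Tue, Wed ✓
Jul: 31 days, starts Thu → 5 of Thu, Fri, Sat
Aug: 31 days, starts Sun → 5 of Sun, Mon, Tue ✓
Sep: 30 days, starts Wed → 5 of Wed, Thu
Oct: 31 days, starts Fri → 5 of Fri, Sat, Sun
Nov: 30 days, starts Mon → 5 of Mon, Tue ✓
Dec: 31 days, starts Wed → 5 of Wed, Thu, Fri
Months with five Tuesdays: Mar, Jun, Aug, Nov.

4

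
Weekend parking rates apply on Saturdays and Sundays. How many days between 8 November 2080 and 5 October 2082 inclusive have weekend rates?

200

8 November 2080 is a Friday.
From 8 November 2080 to 5 October 2082 is 697 days inclusive.
697 = 7 × 99 + 4, so there are 99 full weeks plus 4 extra days.
Each full week contributes 2 weekend days (Sat, Sun): 99 × 2 = 198.
The 4 extra days are Fri, Sat, Sun, Mon — 2 of them qualify.
Total: 198 + 2 = 200.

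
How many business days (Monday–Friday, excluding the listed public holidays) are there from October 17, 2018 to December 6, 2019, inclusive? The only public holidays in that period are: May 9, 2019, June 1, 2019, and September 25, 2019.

October 17, 2018 is a Wednesday.
The range spans 416 days (inclusive of both endpoints).
416 = 7 × 59 + 3, so there are 59 full weeks plus 3 extra days.
Each full week contributes 5 weekdays (Mon–Fri): 59 × 5 = 295.
The 3 extra days are Wed, Thu, Fri — 3 of them qualify.
Total: 295 + 3 = 298.
Holidays: May 9, 2019 (Thu); June 1, 2019 (Sat); September 25, 2019 (Wed).
2 of the 3 holidays fall on weekdays; the rest are weekends and were already excluded.
Business days: 298 − 2 = 296.

296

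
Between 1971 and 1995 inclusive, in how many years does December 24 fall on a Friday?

Day of week of December 24 in each year:
1971: Fri ✓, 1972: Sun, 1973: Mon, 1974: Tue, 1975: Wed, 1976: Fri ✓, 1977: Sat, 1978: Sun, 1979: Mon, 1980: Wed, 1981: Thu, 1982: Fri ✓, 1983: Sat, 1984: Mon, 1985: Tue, 1986: Wed, 1987: Thu, 1988: Sat, 1989: Sun, 1990: Mon, 1991: Tue, 1992: Thu, 1993: Fri ✓, 1994: Sat, 1995: Sun
Fridays: 1971, 1976, 1982, 1993.

4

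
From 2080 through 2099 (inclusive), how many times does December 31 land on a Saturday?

2

Day of week of December 31 in each year:
2080: Tue, 2081: Wed, 2082: Thu, 2083: Fri, 2084: Sun, 2085: Mon, 2086: Tue, 2087: Wed, 2088: Fri, 2089: Sat ✓, 2090: Sun, 2091: Mon, 2092: Wed, 2093: Thu, 2094: Fri, 2095: Sat ✓, 2096: Mon, 2097: Tue, 2098: Wed, 2099: Thu
Saturdays: 2089, 2095.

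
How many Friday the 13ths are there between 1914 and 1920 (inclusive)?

12

Friday-the-13ths by year:
1914: Feb, Mar, Nov
1915: Aug
1916: Oct
1917: Apr, Jul
1918: Sep, Dec
1919: Jun
1920: Feb, Aug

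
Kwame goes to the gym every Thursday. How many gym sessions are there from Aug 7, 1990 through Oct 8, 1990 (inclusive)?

9

Aug 7, 1990 is a Tuesday.
That's 63 days from start to end, counting both.
63 = 7 × 9, so the span is exactly 9 full weeks.
Each full week contributes one Thursday: 9 so far.
Total: 9.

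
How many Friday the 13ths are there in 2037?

The 13th falls on a Friday when the month's 13th has weekday Fri.
Jan 13 is Tue; Feb 13 is Fri ✓; Mar 13 is Fri ✓; Apr 13 is Mon; May 13 is Wed; Jun 13 is Sat; Jul 13 is Mon; Aug 13 is Thu; Sep 13 is Sun; Oct 13 is Tue; Nov 13 is Fri ✓; Dec 13 is Sun.
Friday the 13ths: Feb, Mar, Nov.

3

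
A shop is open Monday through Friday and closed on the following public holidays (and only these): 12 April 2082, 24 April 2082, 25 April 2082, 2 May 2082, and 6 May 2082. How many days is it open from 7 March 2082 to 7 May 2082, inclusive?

42 business days

7 March 2082 is a Saturday.
From 7 March 2082 to 7 May 2082 is 62 days inclusive.
62 = 7 × 8 + 6, so there are 8 full weeks plus 6 extra days.
Each full week contributes 5 weekdays (Mon–Fri): 8 × 5 = 40.
The 6 extra days are Sat, Sun, Mon, Tue, Wed, Thu — 4 of them qualify.
Total: 40 + 4 = 44.
Holidays: 12 April 2082 (Sun); 24 April 2082 (Fri); 25 April 2082 (Sat); 2 May 2082 (Sat); 6 May 2082 (Wed).
2 of the 5 holidays fall on weekdays; the rest are weekends and were already excluded.
Business days: 44 − 2 = 42.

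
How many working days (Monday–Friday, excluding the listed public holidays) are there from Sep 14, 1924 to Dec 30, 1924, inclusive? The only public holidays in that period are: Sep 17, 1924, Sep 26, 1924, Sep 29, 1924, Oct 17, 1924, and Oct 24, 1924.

72

Sep 14, 1924 is a Sunday.
That's 108 days from start to end, counting both.
108 = 7 × 15 + 3, so there are 15 full weeks plus 3 extra days.
Each full week contributes 5 weekdays (Mon–Fri): 15 × 5 = 75.
The 3 extra days are Sun, Mon, Tue — 2 of them qualify.
Total: 75 + 2 = 77.
Holidays: Sep 17, 1924 (Wed); Sep 26, 1924 (Fri); Sep 29, 1924 (Mon); Oct 17, 1924 (Fri); Oct 24, 1924 (Fri).
All 5 holidays fall on weekdays, so subtract 5.
Business days: 77 − 5 = 72.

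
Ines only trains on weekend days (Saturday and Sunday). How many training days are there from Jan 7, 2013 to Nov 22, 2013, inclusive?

90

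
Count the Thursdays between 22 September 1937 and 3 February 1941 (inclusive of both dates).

176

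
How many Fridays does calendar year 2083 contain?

1 January 2083 is a Friday.
The range spans 365 days (inclusive of both endpoints).
365 = 7 × 52 + 1, so there are 52 full weeks plus 1 extra day.
Each full week contributes one Friday: 52 so far.
The 1 extra day is Fri — 1 of them qualifies.
Total: 52 + 1 = 53.

53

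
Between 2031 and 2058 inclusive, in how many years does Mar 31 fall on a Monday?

Day of week of March 31 in each year:
2031: Mon ✓, 2032: Wed, 2033: Thu, 2034: Fri, 2035: Sat, 2036: Mon ✓, 2037: Tue, 2038: Wed, 2039: Thu, 2040: Sat, 2041: Sun, 2042: Mon ✓, 2043: Tue, 2044: Thu, 2045: Fri, 2046: Sat, 2047: Sun, 2048: Tue, 2049: Wed, 2050: Thu, 2051: Fri, 2052: Sun, 2053: Mon ✓, 2054: Tue, 2055: Wed, 2056: Fri, 2057: Sat, 2058: Sun
Mondays: 2031, 2036, 2042, 2053.

4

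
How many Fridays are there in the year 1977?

52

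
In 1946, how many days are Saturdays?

52

1946-01-01 is a Tuesday.
That's 365 days from start to end, counting both.
365 = 7 × 52 + 1, so there are 52 full weeks plus 1 extra day.
Each full week contributes one Saturday: 52 so far.
The 1 extra day is Tuesday — none qualify.
Total: 52 + 0 = 52.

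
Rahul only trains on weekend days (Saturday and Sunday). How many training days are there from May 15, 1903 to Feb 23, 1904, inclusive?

May 15, 1903 is a Friday.
The range spans 285 days (inclusive of both endpoints).
285 = 7 × 40 + 5, so there are 40 full weeks plus 5 extra days.
Each full week contributes 2 weekend days (Sat, Sun): 40 × 2 = 80.
The 5 extra days are Friday, Saturday, Sunday, Monday, Tuesday — 2 of them qualify.
Total: 80 + 2 = 82.

82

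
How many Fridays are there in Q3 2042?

13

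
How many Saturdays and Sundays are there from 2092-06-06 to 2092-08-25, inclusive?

24

2092-06-06 is a Friday.
From 2092-06-06 to 2092-08-25 is 81 days inclusive.
81 = 7 × 11 + 4, so there are 11 full weeks plus 4 extra days.
Each full week contributes 2 weekend days (Sat, Sun): 11 × 2 = 22.
The 4 extra days are Friday, Saturday, Sunday, Monday — 2 of them qualify.
Total: 22 + 2 = 24.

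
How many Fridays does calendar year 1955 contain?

1955-01-01 is a Saturday.
From 1955-01-01 to 1955-12-31 is 365 days inclusive.
365 = 7 × 52 + 1, so there are 52 full weeks plus 1 extra day.
Each full week contributes one Friday: 52 so far.
The 1 extra day is Sat — none qualify.
Total: 52 + 0 = 52.

52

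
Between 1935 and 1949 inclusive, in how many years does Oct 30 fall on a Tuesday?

Day of week of October 30 in each year:
1935: Wed, 1936: Fri, 1937: Sat, 1938: Sun, 1939: Mon, 1940: Wed, 1941: Thu, 1942: Fri, 1943: Sat, 1944: Mon, 1945: Tue ✓, 1946: Wed, 1947: Thu, 1948: Sat, 1949: Sun
Tuesdays: 1945.

1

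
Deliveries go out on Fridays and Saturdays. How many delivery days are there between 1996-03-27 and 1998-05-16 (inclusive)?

224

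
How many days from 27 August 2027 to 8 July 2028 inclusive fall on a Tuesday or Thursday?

27 August 2027 is a Friday.
That's 317 days from start to end, counting both.
317 = 7 × 45 + 2, so there are 45 full weeks plus 2 extra days.
Each full week contributes 2 days from the set (Tue, Thu): 45 × 2 = 90.
The 2 extra days are Friday, Saturday — none qualify.
Total: 90 + 0 = 90.

90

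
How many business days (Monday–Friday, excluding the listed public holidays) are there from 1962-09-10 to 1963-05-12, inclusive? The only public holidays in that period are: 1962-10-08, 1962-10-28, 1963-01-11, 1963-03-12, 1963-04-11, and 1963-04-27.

171

1962-09-10 is a Monday.
The range spans 245 days (inclusive of both endpoints).
245 = 7 × 35, so the span is exactly 35 full weeks.
Each full week contributes 5 weekdays (Mon–Fri): 35 × 5 = 175.
Holidays: 1962-10-08 (Mon); 1962-10-28 (Sun); 1963-01-11 (Fri); 1963-03-12 (Tue); 1963-04-11 (Thu); 1963-04-27 (Sat).
4 of the 6 holidays fall on weekdays; the rest are weekends and were already excluded.
Business days: 175 − 4 = 171.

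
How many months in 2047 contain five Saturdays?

4

A month has five Saturdays exactly when Saturday falls within its first (length − 28) days.
Jan: 31 days, starts Tue → 5 of Tue, Wed, Thu
Feb: 28 days, starts Fri → 5 of (none)
Mar: 31 days, starts Fri → 5 of Fri, Sat, Sun ✓
Apr: 30 days, starts Mon → 5 of Mon, Tue
May: 31 days, starts Wed → 5 of Wed, Thu, Fri
Jun: 30 days, starts Sat → 5 of Sat, Sun ✓
Jul: 31 days, starts Mon → 5 of Mon, Tue, Wed
Aug: 31 days, starts Thu → 5 of Thu, Fri, Sat ✓
Sep: 30 days, starts Sun → 5 of Sun, Mon
Oct: 31 days, starts Tue → 5 of Tue, Wed, Thu
Nov: 30 days, starts Fri → 5 of Fri, Sat ✓
Dec: 31 days, starts Sun → 5 of Sun, Mon, Tue
Months with five Saturdays: Mar, Jun, Aug, Nov.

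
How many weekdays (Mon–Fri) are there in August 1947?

21

1 August 1947 is a Friday.
The range spans 31 days (inclusive of both endpoints).
31 = 7 × 4 + 3, so there are 4 full weeks plus 3 extra days.
Each full week contributes 5 weekdays (Mon–Fri): 4 × 5 = 20.
The 3 extra days are Fri, Sat, Sun — 1 of them qualifies.
Total: 20 + 1 = 21.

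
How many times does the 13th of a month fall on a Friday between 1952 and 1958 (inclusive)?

Friday-the-13ths by year:
1952: Jun
1953: Feb, Mar, Nov
1954: Aug
1955: May
1956: Jan, Apr, Jul
1957: Sep, Dec
1958: Jun

12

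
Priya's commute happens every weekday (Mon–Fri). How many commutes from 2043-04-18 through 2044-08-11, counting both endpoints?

344 weekdays

2043-04-18 is a Saturday.
That's 482 days from start to end, counting both.
482 = 7 × 68 + 6, so there are 68 full weeks plus 6 extra days.
Each full week contributes 5 weekdays (Mon–Fri): 68 × 5 = 340.
The 6 extra days are Sat, Sun, Mon, Tue, Wed, Thu — 4 of them qualify.
Total: 340 + 4 = 344.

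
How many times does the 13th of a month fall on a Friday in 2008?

1

The 13th falls on a Friday when the month's 13th has weekday Fri.
Jan 13 is Sun; Feb 13 is Wed; Mar 13 is Thu; Apr 13 is Sun; May 13 is Tue; Jun 13 is Fri ✓; Jul 13 is Sun; Aug 13 is Wed; Sep 13 is Sat; Oct 13 is Mon; Nov 13 is Thu; Dec 13 is Sat.
Friday the 13ths: Jun.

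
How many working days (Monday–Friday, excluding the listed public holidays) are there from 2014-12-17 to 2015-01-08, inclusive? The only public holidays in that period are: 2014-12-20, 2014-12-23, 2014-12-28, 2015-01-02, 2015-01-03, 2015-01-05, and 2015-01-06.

2014-12-17 is a Wednesday.
From 2014-12-17 to 2015-01-08 is 23 days inclusive.
23 = 7 × 3 + 2, so there are 3 full weeks plus 2 extra days.
Each full week contributes 5 weekdays (Mon–Fri): 3 × 5 = 15.
The 2 extra days are Wednesday, Thursday — 2 of them qualify.
Total: 15 + 2 = 17.
Holidays: 2014-12-20 (Sat); 2014-12-23 (Tue); 2014-12-28 (Sun); 2015-01-02 (Fri); 2015-01-03 (Sat); 2015-01-05 (Mon); 2015-01-06 (Tue).
4 of the 7 holidays fall on weekdays; the rest are weekends and were already excluded.
Business days: 17 − 4 = 13.

13 working days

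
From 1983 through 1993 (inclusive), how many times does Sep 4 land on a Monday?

1

Day of week of September 4 in each year:
1983: Sun, 1984: Tue, 1985: Wed, 1986: Thu, 1987: Fri, 1988: Sun, 1989: Mon ✓, 1990: Tue, 1991: Wed, 1992: Fri, 1993: Sat
Mondays: 1989.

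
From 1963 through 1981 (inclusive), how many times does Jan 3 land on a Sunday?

Day of week of January 3 in each year:
1963: Thu, 1964: Fri, 1965: Sun ✓, 1966: Mon, 1967: Tue, 1968: Wed, 1969: Fri, 1970: Sat, 1971: Sun ✓, 1972: Mon, 1973: Wed, 1974: Thu, 1975: Fri, 1976: Sat, 1977: Mon, 1978: Tue, 1979: Wed, 1980: Thu, 1981: Sat
Sundays: 1965, 1971.

2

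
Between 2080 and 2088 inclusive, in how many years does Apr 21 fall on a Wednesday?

Day of week of April 21 in each year:
2080: Sun, 2081: Mon, 2082: Tue, 2083: Wed ✓, 2084: Fri, 2085: Sat, 2086: Sun, 2087: Mon, 2088: Wed ✓
Wednesdays: 2083, 2088.

2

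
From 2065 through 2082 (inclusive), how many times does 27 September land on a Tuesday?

3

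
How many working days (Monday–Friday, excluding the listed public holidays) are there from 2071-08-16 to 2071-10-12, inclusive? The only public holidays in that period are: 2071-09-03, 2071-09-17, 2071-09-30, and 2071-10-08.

37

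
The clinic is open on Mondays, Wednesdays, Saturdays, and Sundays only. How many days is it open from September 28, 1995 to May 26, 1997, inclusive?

347

September 28, 1995 is a Thursday.
The range spans 607 days (inclusive of both endpoints).
607 = 7 × 86 + 5, so there are 86 full weeks plus 5 extra days.
Each full week contributes 4 days from the set (Mon, Wed, Sat, Sun): 86 × 4 = 344.
The 5 extra days are Thu, Fri, Sat, Sun, Mon — 3 of them qualify.
Total: 344 + 3 = 347.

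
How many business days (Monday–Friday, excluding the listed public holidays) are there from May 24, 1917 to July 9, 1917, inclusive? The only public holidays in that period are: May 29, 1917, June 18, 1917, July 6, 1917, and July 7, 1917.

30

May 24, 1917 is a Thursday.
That's 47 days from start to end, counting both.
47 = 7 × 6 + 5, so there are 6 full weeks plus 5 extra days.
Each full week contributes 5 weekdays (Mon–Fri): 6 × 5 = 30.
The 5 extra days are Thu, Fri, Sat, Sun, Mon — 3 of them qualify.
Total: 30 + 3 = 33.
Holidays: May 29, 1917 (Tue); June 18, 1917 (Mon); July 6, 1917 (Fri); July 7, 1917 (Sat).
3 of the 4 holidays fall on weekdays; the rest are weekends and were already excluded.
Business days: 33 − 3 = 30.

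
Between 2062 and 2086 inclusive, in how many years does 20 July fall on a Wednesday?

3

Day of week of July 20 in each year:
2062: Thu, 2063: Fri, 2064: Sun, 2065: Mon, 2066: Tue, 2067: Wed ✓, 2068: Fri, 2069: Sat, 2070: Sun, 2071: Mon, 2072: Wed ✓, 2073: Thu, 2074: Fri, 2075: Sat, 2076: Mon, 2077: Tue, 2078: Wed ✓, 2079: Thu, 2080: Sat, 2081: Sun, 2082: Mon, 2083: Tue, 2084: Thu, 2085: Fri, 2086: Sat
Wednesdays: 2067, 2072, 2078.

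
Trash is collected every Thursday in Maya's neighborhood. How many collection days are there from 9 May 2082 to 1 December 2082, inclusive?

29

9 May 2082 is a Saturday.
From 9 May 2082 to 1 December 2082 is 207 days inclusive.
207 = 7 × 29 + 4, so there are 29 full weeks plus 4 extra days.
Each full week contributes one Thursday: 29 so far.
The 4 extra days are Saturday, Sunday, Monday, Tuesday — none qualify.
Total: 29 + 0 = 29.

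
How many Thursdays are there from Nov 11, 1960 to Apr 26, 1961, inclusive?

23

Nov 11, 1960 is a Friday.
The range spans 167 days (inclusive of both endpoints).
167 = 7 × 23 + 6, so there are 23 full weeks plus 6 extra days.
Each full week contributes one Thursday: 23 so far.
The 6 extra days are Friday, Saturday, Sunday, Monday, Tuesday, Wednesday — none qualify.
Total: 23 + 0 = 23.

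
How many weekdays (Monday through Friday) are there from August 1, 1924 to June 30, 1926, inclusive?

499

August 1, 1924 is a Friday.
That's 699 days from start to end, counting both.
699 = 7 × 99 + 6, so there are 99 full weeks plus 6 extra days.
Each full week contributes 5 weekdays (Mon–Fri): 99 × 5 = 495.
The 6 extra days are Friday, Saturday, Sunday, Monday, Tuesday, Wednesday — 4 of them qualify.
Total: 495 + 4 = 499.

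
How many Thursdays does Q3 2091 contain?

13

July 1, 2091 is a Sunday.
From July 1, 2091 to September 30, 2091 is 92 days inclusive.
92 = 7 × 13 + 1, so there are 13 full weeks plus 1 extra day.
Each full week contributes one Thursday: 13 so far.
The 1 extra day is Sun — none qualify.
Total: 13 + 0 = 13.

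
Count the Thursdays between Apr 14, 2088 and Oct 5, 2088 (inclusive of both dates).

25

Apr 14, 2088 is a Wednesday.
The range spans 175 days (inclusive of both endpoints).
175 = 7 × 25, so the span is exactly 25 full weeks.
Each full week contributes one Thursday: 25 so far.
Total: 25.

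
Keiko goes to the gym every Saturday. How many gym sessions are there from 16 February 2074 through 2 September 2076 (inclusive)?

133

16 February 2074 is a Friday.
The range spans 930 days (inclusive of both endpoints).
930 = 7 × 132 + 6, so there are 132 full weeks plus 6 extra days.
Each full week contributes one Saturday: 132 so far.
The 6 extra days are Fri, Sat, Sun, Mon, Tue, Wed — 1 of them qualifies.
Total: 132 + 1 = 133.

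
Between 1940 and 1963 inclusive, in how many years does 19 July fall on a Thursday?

Day of week of July 19 in each year:
1940: Fri, 1941: Sat, 1942: Sun, 1943: Mon, 1944: Wed, 1945: Thu ✓, 1946: Fri, 1947: Sat, 1948: Mon, 1949: Tue, 1950: Wed, 1951: Thu ✓, 1952: Sat, 1953: Sun, 1954: Mon, 1955: Tue, 1956: Thu ✓, 1957: Fri, 1958: Sat, 1959: Sun, 1960: Tue, 1961: Wed, 1962: Thu ✓, 1963: Fri
Thursdays: 1945, 1951, 1956, 1962.

4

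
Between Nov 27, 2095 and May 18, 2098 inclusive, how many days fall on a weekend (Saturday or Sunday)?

259

Nov 27, 2095 is a Sunday.
The range spans 904 days (inclusive of both endpoints).
904 = 7 × 129 + 1, so there are 129 full weeks plus 1 extra day.
Each full week contributes 2 weekend days (Sat, Sun): 129 × 2 = 258.
The 1 extra day is Sun — 1 of them qualifies.
Total: 258 + 1 = 259.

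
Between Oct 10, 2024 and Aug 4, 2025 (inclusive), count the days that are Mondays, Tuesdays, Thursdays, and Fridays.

Oct 10, 2024 is a Thursday.
The range spans 299 days (inclusive of both endpoints).
299 = 7 × 42 + 5, so there are 42 full weeks plus 5 extra days.
Each full week contributes 4 days from the set (Mon, Tue, Thu, Fri): 42 × 4 = 168.
The 5 extra days are Thu, Fri, Sat, Sun, Mon — 3 of them qualify.
Total: 168 + 3 = 171.

171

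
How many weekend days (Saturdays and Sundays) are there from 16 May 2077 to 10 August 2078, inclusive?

129

16 May 2077 is a Sunday.
From 16 May 2077 to 10 August 2078 is 452 days inclusive.
452 = 7 × 64 + 4, so there are 64 full weeks plus 4 extra days.
Each full week contributes 2 weekend days (Sat, Sun): 64 × 2 = 128.
The 4 extra days are Sunday, Monday, Tuesday, Wednesday — 1 of them qualifies.
Total: 128 + 1 = 129.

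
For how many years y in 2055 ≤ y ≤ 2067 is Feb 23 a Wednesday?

3

Day of week of February 23 in each year:
2055: Tue, 2056: Wed ✓, 2057: Fri, 2058: Sat, 2059: Sun, 2060: Mon, 2061: Wed ✓, 2062: Thu, 2063: Fri, 2064: Sat, 2065: Mon, 2066: Tue, 2067: Wed ✓
Wednesdays: 2056, 2061, 2067.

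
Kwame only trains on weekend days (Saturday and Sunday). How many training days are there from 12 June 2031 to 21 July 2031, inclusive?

12 June 2031 is a Thursday.
The range spans 40 days (inclusive of both endpoints).
40 = 7 × 5 + 5, so there are 5 full weeks plus 5 extra days.
Each full week contributes 2 weekend days (Sat, Sun): 5 × 2 = 10.
The 5 extra days are Thu, Fri, Sat, Sun, Mon — 2 of them qualify.
Total: 10 + 2 = 12.

12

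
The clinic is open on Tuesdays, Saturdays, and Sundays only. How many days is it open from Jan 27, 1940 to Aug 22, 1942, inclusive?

403

Jan 27, 1940 is a Saturday.
From Jan 27, 1940 to Aug 22, 1942 is 939 days inclusive.
939 = 7 × 134 + 1, so there are 134 full weeks plus 1 extra day.
Each full week contributes 3 days from the set (Tue, Sat, Sun): 134 × 3 = 402.
The 1 extra day is Saturday — 1 of them qualifies.
Total: 402 + 1 = 403.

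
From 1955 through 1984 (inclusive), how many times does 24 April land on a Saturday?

4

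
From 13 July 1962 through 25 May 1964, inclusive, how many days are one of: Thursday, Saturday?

195

13 July 1962 is a Friday.
That's 683 days from start to end, counting both.
683 = 7 × 97 + 4, so there are 97 full weeks plus 4 extra days.
Each full week contributes 2 days from the set (Thu, Sat): 97 × 2 = 194.
The 4 extra days are Friday, Saturday, Sunday, Monday — 1 of them qualifies.
Total: 194 + 1 = 195.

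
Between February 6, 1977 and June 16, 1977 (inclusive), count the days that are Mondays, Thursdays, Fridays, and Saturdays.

74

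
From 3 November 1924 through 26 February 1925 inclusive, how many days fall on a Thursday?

3 November 1924 is a Monday.
From 3 November 1924 to 26 February 1925 is 116 days inclusive.
116 = 7 × 16 + 4, so there are 16 full weeks plus 4 extra days.
Each full week contributes one Thursday: 16 so far.
The 4 extra days are Monday, Tuesday, Wednesday, Thursday — 1 of them qualifies.
Total: 16 + 1 = 17.

17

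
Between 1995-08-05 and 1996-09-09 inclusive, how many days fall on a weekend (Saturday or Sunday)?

116

1995-08-05 is a Saturday.
The range spans 402 days (inclusive of both endpoints).
402 = 7 × 57 + 3, so there are 57 full weeks plus 3 extra days.
Each full week contributes 2 weekend days (Sat, Sun): 57 × 2 = 114.
The 3 extra days are Saturday, Sunday, Monday — 2 of them qualify.
Total: 114 + 2 = 116.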